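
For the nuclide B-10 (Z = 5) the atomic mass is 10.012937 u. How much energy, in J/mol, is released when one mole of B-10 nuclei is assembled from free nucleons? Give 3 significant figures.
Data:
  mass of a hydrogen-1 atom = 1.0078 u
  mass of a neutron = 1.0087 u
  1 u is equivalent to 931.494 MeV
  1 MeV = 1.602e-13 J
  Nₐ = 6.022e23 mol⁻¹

The nucleus contains 5 protons and 10 − 5 = 5 neutrons.
Total constituent mass: 5 × 1.0078 + 5 × 1.0087 = 10.0825 u
Δm = 10.0825 − 10.012937 = 0.069563 u
Binding energy = Δm·c² = 0.069563 × 931.494 MeV/u = 64.7975 MeV
Per nucleus in joules: 64.7975 MeV × 1.602e-13 J/MeV = 1.0381e-11 J
Per mole: 1.0381e-11 J × 6.022e23 mol⁻¹ = 6.2514e+12 J/mol

6.25e+12 J/mol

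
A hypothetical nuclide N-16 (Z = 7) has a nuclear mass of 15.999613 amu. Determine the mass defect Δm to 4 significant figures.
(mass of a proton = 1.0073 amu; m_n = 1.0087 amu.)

0.1298 amu

Σm = 7·m_p + 9·m_n = 7.0511 + 9.0783 = 16.1294 amu
The mass defect is 16.1294 − 15.999613 = 0.129787 amu.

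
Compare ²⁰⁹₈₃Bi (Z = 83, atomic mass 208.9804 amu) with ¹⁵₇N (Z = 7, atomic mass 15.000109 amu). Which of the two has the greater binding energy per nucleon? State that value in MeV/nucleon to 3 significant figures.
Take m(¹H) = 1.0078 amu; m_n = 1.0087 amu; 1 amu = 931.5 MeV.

²⁰⁹₈₃Bi; 7.86 MeV/nucleon

²⁰⁹₈₃Bi: Σm = 83(1.0078) + 126(1.0087) = 210.7436 amu; Δm = 1.7632 amu; E_B = 1642.4 MeV; E_B/A = 7.858 MeV
¹⁵₇N: Σm = 7(1.0078) + 8(1.0087) = 15.1242 amu; Δm = 0.124091 amu; E_B = 115.59 MeV; E_B/A = 7.706 MeV
²⁰⁹₈₃Bi has the higher binding energy per nucleon, so it is the more tightly bound nucleus.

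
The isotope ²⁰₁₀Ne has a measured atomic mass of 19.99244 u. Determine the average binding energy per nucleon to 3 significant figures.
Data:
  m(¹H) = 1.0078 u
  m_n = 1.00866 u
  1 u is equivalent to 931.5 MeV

8.02 MeV/nucleon

Mass of separated nucleons = 10(1.0078) + 10(1.00866) = 10.0780 + 10.08660 = 20.16460 u
The mass defect is 20.16460 − 19.99244 = 0.17216 u.
Binding energy = Δm·c² = 0.17216 × 931.5 MeV/u = 160.367 MeV
Dividing by A = 20 gives 8.018 MeV per nucleon.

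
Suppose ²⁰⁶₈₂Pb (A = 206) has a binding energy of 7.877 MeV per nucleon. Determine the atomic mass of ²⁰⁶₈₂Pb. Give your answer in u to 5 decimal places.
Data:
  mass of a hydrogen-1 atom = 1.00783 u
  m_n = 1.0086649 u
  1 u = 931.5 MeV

Total binding energy = 206 × 7.877 = 1622.662 MeV
Mass defect = 1622.662 MeV / (931.5 MeV/u) = 1.7419882 u
Constituent mass = 82(1.00783) + 124(1.0086649) = 207.7165076 u
Atomic mass = 207.7165076 − 1.7419882 = 205.9745194 u ≈ 205.97452 u (to 5 decimal places)

205.97452 u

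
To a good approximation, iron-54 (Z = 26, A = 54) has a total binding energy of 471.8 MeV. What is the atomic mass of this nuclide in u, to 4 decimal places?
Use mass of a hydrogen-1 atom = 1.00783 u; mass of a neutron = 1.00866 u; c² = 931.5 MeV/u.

53.9396 u

Mass defect = 471.8 MeV / (931.5 MeV/u) = 0.506495 u
Constituent mass = 26(1.00783) + 28(1.00866) = 54.44606 u
Atomic mass = 54.44606 − 0.506495 = 53.939565 u ≈ 53.9396 u (to 4 decimal places)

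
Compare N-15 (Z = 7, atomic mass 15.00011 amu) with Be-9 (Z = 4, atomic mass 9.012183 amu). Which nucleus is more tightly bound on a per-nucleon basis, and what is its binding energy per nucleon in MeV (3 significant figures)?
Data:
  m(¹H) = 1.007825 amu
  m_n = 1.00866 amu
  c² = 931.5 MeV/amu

N-15: Σm = 7(1.007825) + 8(1.00866) = 15.124055 amu; Δm = 0.123945 amu; E_B = 115.45 MeV; E_B/A = 7.697 MeV
Be-9: Σm = 4(1.007825) + 5(1.00866) = 9.074600 amu; Δm = 0.062417 amu; E_B = 58.141 MeV; E_B/A = 6.460 MeV
N-15 has the higher binding energy per nucleon, so it is the more tightly bound nucleus.

N-15; 7.70 MeV/nucleon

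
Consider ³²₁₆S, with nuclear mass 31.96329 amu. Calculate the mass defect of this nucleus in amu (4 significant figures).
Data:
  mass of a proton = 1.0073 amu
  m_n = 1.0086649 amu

Z = 16, so N = A − Z = 32 − 16 = 16.
Total constituent mass: 16 × 1.0073 + 16 × 1.0086649 = 32.2554384 amu
Δm = 32.2554384 − 31.96329 = 0.2921484 amu

0.2921 amu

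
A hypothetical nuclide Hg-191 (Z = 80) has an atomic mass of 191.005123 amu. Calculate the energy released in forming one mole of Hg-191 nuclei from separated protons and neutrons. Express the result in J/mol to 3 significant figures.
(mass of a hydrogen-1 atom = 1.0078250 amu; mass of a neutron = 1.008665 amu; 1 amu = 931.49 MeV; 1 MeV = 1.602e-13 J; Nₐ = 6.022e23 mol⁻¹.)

1.42e+14 J/mol

Z = 80, so N = A − Z = 191 − 80 = 111.
Σm = 80·m(¹H) + 111·m_n = 80.6260000 + 111.961815 = 192.5878150 amu
The mass defect is 192.5878150 − 191.005123 = 1.5826920 amu.
Converting to energy: 1.5826920 amu × 931.49 MeV/amu = 1474.26 MeV
Per nucleus in joules: 1474.26 MeV × 1.602e-13 J/MeV = 2.3618e-10 J
Per mole: 2.3618e-10 J × 6.022e23 mol⁻¹ = 1.4223e+14 J/mol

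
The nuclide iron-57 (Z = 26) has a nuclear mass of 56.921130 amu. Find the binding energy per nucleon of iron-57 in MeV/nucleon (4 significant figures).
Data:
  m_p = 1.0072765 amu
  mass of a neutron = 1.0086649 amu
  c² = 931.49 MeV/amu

With 26 protons and 31 neutrons (A = 57):
Total constituent mass: 26 × 1.0072765 + 31 × 1.0086649 = 57.4578009 amu
The mass defect is 57.4578009 − 56.921130 = 0.5366709 amu.
Binding energy = Δm·c² = 0.5366709 × 931.49 MeV/amu = 499.904 MeV
Per nucleon: 499.904 / 57 = 8.770 MeV

8.770 MeV/nucleon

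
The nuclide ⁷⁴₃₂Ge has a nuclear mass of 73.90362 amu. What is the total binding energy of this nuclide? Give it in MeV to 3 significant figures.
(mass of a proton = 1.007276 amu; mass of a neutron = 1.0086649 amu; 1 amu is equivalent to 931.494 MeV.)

646 MeV

Mass of separated nucleons = 32(1.007276) + 42(1.0086649) = 32.232832 + 42.3639258 = 74.5967578 amu
Δm = 74.5967578 − 73.90362 = 0.6931378 amu
E_B = 0.6931378 × 931.494 = 645.654 MeV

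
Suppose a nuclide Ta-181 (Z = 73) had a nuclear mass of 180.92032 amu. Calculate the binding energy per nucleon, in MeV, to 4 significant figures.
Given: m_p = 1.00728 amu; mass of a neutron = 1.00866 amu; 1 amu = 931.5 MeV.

7.958 MeV/nucleon

Mass of separated nucleons = 73(1.00728) + 108(1.00866) = 73.53144 + 108.93528 = 182.46672 amu
The mass defect is 182.46672 − 180.92032 = 1.54640 amu.
Binding energy = Δm·c² = 1.54640 × 931.5 MeV/amu = 1440.47 MeV
Dividing by A = 181 gives 7.958 MeV per nucleon.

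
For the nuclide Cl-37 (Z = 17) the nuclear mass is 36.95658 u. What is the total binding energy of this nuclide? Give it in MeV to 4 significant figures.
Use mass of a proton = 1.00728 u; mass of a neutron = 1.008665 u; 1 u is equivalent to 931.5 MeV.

Z = 17, so N = A − Z = 37 − 17 = 20.
Total constituent mass: 17 × 1.00728 + 20 × 1.008665 = 37.297060 u
The mass defect is 37.297060 − 36.95658 = 0.340480 u.
Converting to energy: 0.340480 u × 931.5 MeV/u = 317.157 MeV

317.2 MeV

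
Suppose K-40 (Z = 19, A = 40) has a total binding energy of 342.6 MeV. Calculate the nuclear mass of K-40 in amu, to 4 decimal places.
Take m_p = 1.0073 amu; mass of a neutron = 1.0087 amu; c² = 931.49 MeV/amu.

Mass defect = 342.6 MeV / (931.49 MeV/amu) = 0.367798 amu
Constituent mass = 19(1.0073) + 21(1.0087) = 40.3214 amu
Nuclear mass = 40.3214 − 0.367798 = 39.953602 amu ≈ 39.9536 amu (to 4 decimal places)

39.9536 amu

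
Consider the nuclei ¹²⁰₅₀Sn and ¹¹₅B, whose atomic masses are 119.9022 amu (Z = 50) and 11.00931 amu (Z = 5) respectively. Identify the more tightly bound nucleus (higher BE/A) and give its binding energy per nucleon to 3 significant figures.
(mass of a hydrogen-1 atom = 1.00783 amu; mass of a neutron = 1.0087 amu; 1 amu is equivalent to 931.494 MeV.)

¹²⁰₅₀Sn: Σm = 50(1.00783) + 70(1.0087) = 121.00050 amu; Δm = 1.09830 amu; E_B = 1023.0599 MeV; E_B/A = 8.525 MeV
¹¹₅B: Σm = 5(1.00783) + 6(1.0087) = 11.09135 amu; Δm = 0.08204 amu; E_B = 76.420 MeV; E_B/A = 6.947 MeV
¹²⁰₅₀Sn has the higher binding energy per nucleon, so it is the more tightly bound nucleus.

¹²⁰₅₀Sn; 8.53 MeV/nucleon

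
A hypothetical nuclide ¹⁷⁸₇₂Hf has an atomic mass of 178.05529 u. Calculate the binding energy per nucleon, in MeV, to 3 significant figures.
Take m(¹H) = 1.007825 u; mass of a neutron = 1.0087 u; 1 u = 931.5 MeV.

With 72 protons and 106 neutrons (A = 178):
Σm = 72·m(¹H) + 106·m_n = 72.563400 + 106.9222 = 179.485600 u
Mass defect Δm = 179.485600 − 178.05529 = 1.430310 u
Binding energy = Δm·c² = 1.430310 × 931.5 MeV/u = 1332.33 MeV
BE/A = 1332.33 MeV / 178 = 7.485 MeV/nucleon

7.49 MeV/nucleon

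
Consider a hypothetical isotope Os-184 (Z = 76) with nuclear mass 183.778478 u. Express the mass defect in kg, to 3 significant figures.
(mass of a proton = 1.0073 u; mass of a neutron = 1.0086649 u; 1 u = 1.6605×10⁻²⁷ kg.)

The nucleus contains 76 protons and 184 − 76 = 108 neutrons.
Σm = 76·m_p + 108·m_n = 76.5548 + 108.9358092 = 185.4906092 u
Δm = 185.4906092 − 183.778478 = 1.7121312 u
In SI units: 1.7121312 u × 1.6605×10⁻²⁷ kg/u = 2.8430e-27 kg

2.84e-27 kg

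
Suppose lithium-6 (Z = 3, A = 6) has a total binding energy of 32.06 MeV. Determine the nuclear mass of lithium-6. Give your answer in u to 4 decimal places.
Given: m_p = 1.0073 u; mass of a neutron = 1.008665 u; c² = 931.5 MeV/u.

6.0135 u

Mass defect = 32.06 MeV / (931.5 MeV/u) = 0.034418 u
Constituent mass = 3(1.0073) + 3(1.008665) = 6.047895 u
Nuclear mass = 6.047895 − 0.034418 = 6.013477 u ≈ 6.0135 u (to 4 decimal places)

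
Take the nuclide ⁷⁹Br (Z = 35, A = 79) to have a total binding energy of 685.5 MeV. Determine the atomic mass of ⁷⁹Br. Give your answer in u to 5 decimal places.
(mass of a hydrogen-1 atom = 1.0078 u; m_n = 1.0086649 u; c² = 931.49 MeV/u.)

78.91834 u

Mass defect = 685.5 MeV / (931.49 MeV/u) = 0.7359177 u
Constituent mass = 35(1.0078) + 44(1.0086649) = 79.6542556 u
Atomic mass = 79.6542556 − 0.7359177 = 78.9183379 u ≈ 78.91834 u (to 5 decimal places)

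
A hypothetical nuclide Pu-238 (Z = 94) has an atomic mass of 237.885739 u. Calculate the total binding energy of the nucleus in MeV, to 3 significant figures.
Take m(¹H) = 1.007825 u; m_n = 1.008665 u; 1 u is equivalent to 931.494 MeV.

1950 MeV

Mass of separated nucleons = 94(1.007825) + 144(1.008665) = 94.735550 + 145.247760 = 239.983310 u
The mass defect is 239.983310 − 237.885739 = 2.097571 u.
Converting to energy: 2.097571 u × 931.494 MeV/u = 1953.87 MeV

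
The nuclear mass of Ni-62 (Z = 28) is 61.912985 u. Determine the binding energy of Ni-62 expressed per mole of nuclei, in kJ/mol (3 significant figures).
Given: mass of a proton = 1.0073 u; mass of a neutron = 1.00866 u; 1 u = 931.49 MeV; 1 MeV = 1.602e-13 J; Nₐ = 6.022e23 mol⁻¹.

5.26e+10 kJ/mol

The nucleus contains 28 protons and 62 − 28 = 34 neutrons.
Σm = 28·m_p + 34·m_n = 28.2044 + 34.29444 = 62.49884 u
Δm = 62.49884 − 61.912985 = 0.585855 u
Converting to energy: 0.585855 u × 931.49 MeV/u = 545.718 MeV
Per nucleus in joules: 545.718 MeV × 1.602e-13 J/MeV = 8.7424e-11 J
Per mole: 8.7424e-11 J × 6.022e23 mol⁻¹ = 5.2647e+13 J/mol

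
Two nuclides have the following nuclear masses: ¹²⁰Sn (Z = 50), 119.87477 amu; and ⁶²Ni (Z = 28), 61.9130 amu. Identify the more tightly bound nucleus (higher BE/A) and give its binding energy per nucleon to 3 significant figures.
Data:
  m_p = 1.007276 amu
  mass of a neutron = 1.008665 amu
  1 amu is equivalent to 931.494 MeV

⁶²Ni; 8.79 MeV/nucleon

¹²⁰Sn: Σm = 50(1.007276) + 70(1.008665) = 120.970350 amu; Δm = 1.095580 amu; E_B = 1020.5 MeV; E_B/A = 8.504 MeV
⁶²Ni: Σm = 28(1.007276) + 34(1.008665) = 62.498338 amu; Δm = 0.585338 amu; E_B = 545.24 MeV; E_B/A = 8.794 MeV
⁶²Ni has the higher binding energy per nucleon, so it is the more tightly bound nucleus.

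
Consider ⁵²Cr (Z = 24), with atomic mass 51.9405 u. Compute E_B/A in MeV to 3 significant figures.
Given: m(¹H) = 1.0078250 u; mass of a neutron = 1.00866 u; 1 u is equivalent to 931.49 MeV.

8.77 MeV/nucleon

Total constituent mass: 24 × 1.0078250 + 28 × 1.00866 = 52.4302800 u
Δm = 52.4302800 − 51.9405 = 0.4897800 u
E_B = 0.4897800 × 931.49 = 456.225 MeV
Dividing by A = 52 gives 8.774 MeV per nucleon.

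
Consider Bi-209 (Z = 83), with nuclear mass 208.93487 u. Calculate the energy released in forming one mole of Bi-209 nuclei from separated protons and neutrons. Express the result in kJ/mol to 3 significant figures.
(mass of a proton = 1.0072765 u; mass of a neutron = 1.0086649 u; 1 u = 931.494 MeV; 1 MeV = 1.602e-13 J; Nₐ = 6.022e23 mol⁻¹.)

Total constituent mass: 83 × 1.0072765 + 126 × 1.0086649 = 210.6957269 u
The mass defect is 210.6957269 − 208.93487 = 1.7608569 u.
E_B = 1.7608569 × 931.494 = 1640.23 MeV
Per nucleus in joules: 1640.23 MeV × 1.602e-13 J/MeV = 2.6276e-10 J
Per mole: 2.6276e-10 J × 6.022e23 mol⁻¹ = 1.5823e+14 J/mol

1.58e+11 kJ/mol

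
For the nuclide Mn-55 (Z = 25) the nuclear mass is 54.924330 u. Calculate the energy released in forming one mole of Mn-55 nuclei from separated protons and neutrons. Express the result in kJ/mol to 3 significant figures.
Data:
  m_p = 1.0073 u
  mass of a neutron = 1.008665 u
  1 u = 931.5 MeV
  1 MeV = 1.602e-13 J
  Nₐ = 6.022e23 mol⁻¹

Z = 25, so N = A − Z = 55 − 25 = 30.
Σm = 25·m_p + 30·m_n = 25.1825 + 30.259950 = 55.442450 u
Δm = 55.442450 − 54.924330 = 0.518120 u
E_B = 0.518120 × 931.5 = 482.629 MeV
Per nucleus in joules: 482.629 MeV × 1.602e-13 J/MeV = 7.7317e-11 J
Per mole: 7.7317e-11 J × 6.022e23 mol⁻¹ = 4.6560e+13 J/mol

4.66e+10 kJ/mol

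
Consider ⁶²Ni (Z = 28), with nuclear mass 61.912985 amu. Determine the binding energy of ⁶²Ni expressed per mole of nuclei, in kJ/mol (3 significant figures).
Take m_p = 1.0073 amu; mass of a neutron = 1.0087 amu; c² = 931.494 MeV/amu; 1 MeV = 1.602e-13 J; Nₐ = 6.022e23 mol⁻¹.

With 28 protons and 34 neutrons (A = 62):
Total constituent mass: 28 × 1.0073 + 34 × 1.0087 = 62.5002 amu
The mass defect is 62.5002 − 61.912985 = 0.587215 amu.
Binding energy = Δm·c² = 0.587215 × 931.494 MeV/amu = 546.987 MeV
Per nucleus in joules: 546.987 MeV × 1.602e-13 J/MeV = 8.7627e-11 J
Per mole: 8.7627e-11 J × 6.022e23 mol⁻¹ = 5.2769e+13 J/mol

5.28e+10 kJ/mol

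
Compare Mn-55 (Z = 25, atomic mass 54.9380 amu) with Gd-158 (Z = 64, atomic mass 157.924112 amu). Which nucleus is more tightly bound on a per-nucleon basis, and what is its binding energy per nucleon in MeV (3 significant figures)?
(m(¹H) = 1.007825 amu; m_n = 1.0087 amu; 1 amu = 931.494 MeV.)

Mn-55: Σm = 25(1.007825) + 30(1.0087) = 55.456625 amu; Δm = 0.518625 amu; E_B = 483.10 MeV; E_B/A = 8.784 MeV
Gd-158: Σm = 64(1.007825) + 94(1.0087) = 159.318600 amu; Δm = 1.394488 amu; E_B = 1298.96 MeV; E_B/A = 8.221 MeV
Mn-55 has the higher binding energy per nucleon, so it is the more tightly bound nucleus.

Mn-55; 8.78 MeV/nucleon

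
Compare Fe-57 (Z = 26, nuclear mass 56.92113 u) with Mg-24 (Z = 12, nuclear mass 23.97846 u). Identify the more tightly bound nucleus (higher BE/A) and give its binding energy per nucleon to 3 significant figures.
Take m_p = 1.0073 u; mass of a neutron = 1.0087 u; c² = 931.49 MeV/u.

Fe-57: Σm = 26(1.0073) + 31(1.0087) = 57.4595 u; Δm = 0.53837 u; E_B = 501.49 MeV; E_B/A = 8.798 MeV
Mg-24: Σm = 12(1.0073) + 12(1.0087) = 24.1920 u; Δm = 0.21354 u; E_B = 198.91 MeV; E_B/A = 8.288 MeV
Fe-57 has the higher binding energy per nucleon, so it is the more tightly bound nucleus.

Fe-57; 8.80 MeV/nucleon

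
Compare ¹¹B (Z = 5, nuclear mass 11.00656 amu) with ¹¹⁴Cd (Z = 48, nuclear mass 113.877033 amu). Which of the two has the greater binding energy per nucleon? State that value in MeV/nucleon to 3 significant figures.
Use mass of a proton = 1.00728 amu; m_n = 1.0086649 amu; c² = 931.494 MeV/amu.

¹¹⁴Cd; 8.53 MeV/nucleon

¹¹B: Σm = 5(1.00728) + 6(1.0086649) = 11.0883894 amu; Δm = 0.0818294 amu; E_B = 76.224 MeV; E_B/A = 6.929 MeV
¹¹⁴Cd: Σm = 48(1.00728) + 66(1.0086649) = 114.9213234 amu; Δm = 1.0442904 amu; E_B = 972.75 MeV; E_B/A = 8.533 MeV
¹¹⁴Cd has the higher binding energy per nucleon, so it is the more tightly bound nucleus.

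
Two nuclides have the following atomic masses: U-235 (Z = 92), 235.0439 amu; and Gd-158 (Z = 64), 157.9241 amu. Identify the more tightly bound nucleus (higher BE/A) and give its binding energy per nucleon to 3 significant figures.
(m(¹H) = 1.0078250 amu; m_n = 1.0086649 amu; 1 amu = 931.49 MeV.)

Gd-158; 8.20 MeV/nucleon

U-235: Σm = 92(1.0078250) + 143(1.0086649) = 236.9589807 amu; Δm = 1.9150807 amu; E_B = 1783.9 MeV; E_B/A = 7.591 MeV
Gd-158: Σm = 64(1.0078250) + 94(1.0086649) = 159.3153006 amu; Δm = 1.3912006 amu; E_B = 1295.9 MeV; E_B/A = 8.202 MeV
Gd-158 has the higher binding energy per nucleon, so it is the more tightly bound nucleus.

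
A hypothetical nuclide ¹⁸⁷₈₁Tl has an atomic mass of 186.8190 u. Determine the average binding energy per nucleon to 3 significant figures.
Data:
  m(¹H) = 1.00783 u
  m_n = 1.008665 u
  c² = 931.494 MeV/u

Z = 81, so N = A − Z = 187 − 81 = 106.
Mass of separated nucleons = 81(1.00783) + 106(1.008665) = 81.63423 + 106.918490 = 188.552720 u
Δm = 188.552720 − 186.8190 = 1.733720 u
E_B = 1.733720 × 931.494 = 1614.95 MeV
Per nucleon: 1614.95 / 187 = 8.636 MeV

8.64 MeV/nucleon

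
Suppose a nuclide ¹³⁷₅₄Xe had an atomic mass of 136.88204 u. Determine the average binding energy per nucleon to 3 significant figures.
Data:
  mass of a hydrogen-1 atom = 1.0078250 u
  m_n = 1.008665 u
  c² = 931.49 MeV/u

Total constituent mass: 54 × 1.0078250 + 83 × 1.008665 = 138.1417450 u
The mass defect is 138.1417450 − 136.88204 = 1.2597050 u.
Binding energy = Δm·c² = 1.2597050 × 931.49 MeV/u = 1173.4026 MeV
Dividing by A = 137 gives 8.56498 MeV per nucleon.

8.56 MeV/nucleon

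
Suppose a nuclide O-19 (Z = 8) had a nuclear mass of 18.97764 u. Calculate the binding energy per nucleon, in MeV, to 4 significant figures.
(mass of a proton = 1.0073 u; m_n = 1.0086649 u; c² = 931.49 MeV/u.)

8.632 MeV/nucleon

Mass of separated nucleons = 8(1.0073) + 11(1.0086649) = 8.0584 + 11.0953139 = 19.1537139 u
Mass defect Δm = 19.1537139 − 18.97764 = 0.1760739 u
Converting to energy: 0.1760739 u × 931.49 MeV/u = 164.011 MeV
Per nucleon: 164.011 / 19 = 8.632 MeV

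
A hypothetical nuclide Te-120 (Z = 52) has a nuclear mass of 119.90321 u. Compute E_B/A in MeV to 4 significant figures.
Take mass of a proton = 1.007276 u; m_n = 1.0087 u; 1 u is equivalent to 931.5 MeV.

The nucleus contains 52 protons and 120 − 52 = 68 neutrons.
Total constituent mass: 52 × 1.007276 + 68 × 1.0087 = 120.969952 u
The mass defect is 120.969952 − 119.90321 = 1.066742 u.
Converting to energy: 1.066742 u × 931.5 MeV/u = 993.670 MeV
Dividing by A = 120 gives 8.281 MeV per nucleon.

8.281 MeV/nucleon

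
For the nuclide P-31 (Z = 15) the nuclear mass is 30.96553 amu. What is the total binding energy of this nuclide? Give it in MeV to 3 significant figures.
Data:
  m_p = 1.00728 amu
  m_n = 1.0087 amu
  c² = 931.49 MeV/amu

The nucleus contains 15 protons and 31 − 15 = 16 neutrons.
Mass of separated nucleons = 15(1.00728) + 16(1.0087) = 15.10920 + 16.1392 = 31.24840 amu
Mass defect Δm = 31.24840 − 30.96553 = 0.28287 amu
Binding energy = Δm·c² = 0.28287 × 931.49 MeV/amu = 263.491 MeV

263 MeV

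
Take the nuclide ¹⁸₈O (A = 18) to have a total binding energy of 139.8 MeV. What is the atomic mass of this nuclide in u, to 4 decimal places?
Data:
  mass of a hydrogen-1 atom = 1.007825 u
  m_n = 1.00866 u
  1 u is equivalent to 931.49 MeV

17.9991 u

Mass defect = 139.8 MeV / (931.49 MeV/u) = 0.150082 u
Constituent mass = 8(1.007825) + 10(1.00866) = 18.149200 u
Atomic mass = 18.149200 − 0.150082 = 17.999118 u ≈ 17.9991 u (to 4 decimal places)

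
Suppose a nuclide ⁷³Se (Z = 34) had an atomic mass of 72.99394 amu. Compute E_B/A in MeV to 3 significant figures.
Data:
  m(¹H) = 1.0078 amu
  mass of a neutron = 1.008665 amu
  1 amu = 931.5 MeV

Z = 34, so N = A − Z = 73 − 34 = 39.
Total constituent mass: 34 × 1.0078 + 39 × 1.008665 = 73.603135 amu
Δm = 73.603135 − 72.99394 = 0.609195 amu
Binding energy = Δm·c² = 0.609195 × 931.5 MeV/amu = 567.465 MeV
Per nucleon: 567.465 / 73 = 7.773 MeV

7.77 MeV/nucleon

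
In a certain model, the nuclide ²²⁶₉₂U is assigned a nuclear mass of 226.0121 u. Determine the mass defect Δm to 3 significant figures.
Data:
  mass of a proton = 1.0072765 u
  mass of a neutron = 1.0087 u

The nucleus contains 92 protons and 226 − 92 = 134 neutrons.
Σm = 92·m_p + 134·m_n = 92.6694380 + 135.1658 = 227.8352380 u
Δm = 227.8352380 − 226.0121 = 1.8231380 u

1.82 u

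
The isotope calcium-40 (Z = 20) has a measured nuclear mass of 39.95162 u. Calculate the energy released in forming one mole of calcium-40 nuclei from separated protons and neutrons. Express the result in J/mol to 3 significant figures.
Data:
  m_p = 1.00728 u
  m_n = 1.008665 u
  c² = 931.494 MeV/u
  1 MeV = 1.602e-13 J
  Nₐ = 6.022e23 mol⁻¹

With 20 protons and 20 neutrons (A = 40):
Σm = 20·m_p + 20·m_n = 20.14560 + 20.173300 = 40.318900 u
The mass defect is 40.318900 − 39.95162 = 0.367280 u.
Binding energy = Δm·c² = 0.367280 × 931.494 MeV/u = 342.119 MeV
Per nucleus in joules: 342.119 MeV × 1.602e-13 J/MeV = 5.4807e-11 J
Per mole: 5.4807e-11 J × 6.022e23 mol⁻¹ = 3.3005e+13 J/mol

3.30e+13 J/mol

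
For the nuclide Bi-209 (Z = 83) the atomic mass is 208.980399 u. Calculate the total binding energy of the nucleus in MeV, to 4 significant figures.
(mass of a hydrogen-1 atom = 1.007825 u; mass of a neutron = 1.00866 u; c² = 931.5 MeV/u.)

With 83 protons and 126 neutrons (A = 209):
Σm = 83·m(¹H) + 126·m_n = 83.649475 + 127.09116 = 210.740635 u
Mass defect Δm = 210.740635 − 208.980399 = 1.760236 u
Binding energy = Δm·c² = 1.760236 × 931.5 MeV/u = 1639.66 MeV

1640 MeV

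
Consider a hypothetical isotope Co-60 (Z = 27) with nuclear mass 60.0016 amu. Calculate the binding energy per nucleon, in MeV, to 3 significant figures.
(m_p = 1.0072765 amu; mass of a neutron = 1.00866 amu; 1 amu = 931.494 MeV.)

7.46 MeV/nucleon

Z = 27, so N = A − Z = 60 − 27 = 33.
Σm = 27·m_p + 33·m_n = 27.1964655 + 33.28578 = 60.4822455 amu
Mass defect Δm = 60.4822455 − 60.0016 = 0.4806455 amu
E_B = 0.4806455 × 931.494 = 447.718 MeV
Per nucleon: 447.718 / 60 = 7.462 MeV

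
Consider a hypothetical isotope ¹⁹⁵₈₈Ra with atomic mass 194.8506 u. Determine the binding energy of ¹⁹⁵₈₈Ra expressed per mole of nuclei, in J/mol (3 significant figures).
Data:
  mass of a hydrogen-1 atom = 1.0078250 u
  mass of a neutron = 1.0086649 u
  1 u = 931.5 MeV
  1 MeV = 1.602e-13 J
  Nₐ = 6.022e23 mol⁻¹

1.59e+14 J/mol

Z = 88, so N = A − Z = 195 − 88 = 107.
Σm = 88·m(¹H) + 107·m_n = 88.6886000 + 107.9271443 = 196.6157443 u
The mass defect is 196.6157443 − 194.8506 = 1.7651443 u.
Binding energy = Δm·c² = 1.7651443 × 931.5 MeV/u = 1644.23 MeV
Per nucleus in joules: 1644.23 MeV × 1.602e-13 J/MeV = 2.6341e-10 J
Per mole: 2.6341e-10 J × 6.022e23 mol⁻¹ = 1.5863e+14 J/mol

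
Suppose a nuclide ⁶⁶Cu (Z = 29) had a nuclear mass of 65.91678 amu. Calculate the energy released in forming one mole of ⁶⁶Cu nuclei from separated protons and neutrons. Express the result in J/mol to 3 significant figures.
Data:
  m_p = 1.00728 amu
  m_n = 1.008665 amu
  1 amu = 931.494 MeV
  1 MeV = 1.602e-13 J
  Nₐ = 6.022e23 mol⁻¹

5.53e+13 J/mol

Z = 29, so N = A − Z = 66 − 29 = 37.
Total constituent mass: 29 × 1.00728 + 37 × 1.008665 = 66.531725 amu
Δm = 66.531725 − 65.91678 = 0.614945 amu
Binding energy = Δm·c² = 0.614945 × 931.494 MeV/amu = 572.818 MeV
Per nucleus in joules: 572.818 MeV × 1.602e-13 J/MeV = 9.1765e-11 J
Per mole: 9.1765e-11 J × 6.022e23 mol⁻¹ = 5.5261e+13 J/mol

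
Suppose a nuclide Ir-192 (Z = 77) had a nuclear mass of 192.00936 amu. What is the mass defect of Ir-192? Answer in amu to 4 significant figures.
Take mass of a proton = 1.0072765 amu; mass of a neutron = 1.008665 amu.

1.547 amu

Mass of separated nucleons = 77(1.0072765) + 115(1.008665) = 77.5602905 + 115.996475 = 193.5567655 amu
The mass defect is 193.5567655 − 192.00936 = 1.5474055 amu.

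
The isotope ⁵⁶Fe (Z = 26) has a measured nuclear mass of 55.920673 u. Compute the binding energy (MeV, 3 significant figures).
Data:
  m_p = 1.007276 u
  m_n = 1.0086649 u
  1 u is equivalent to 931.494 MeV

The nucleus contains 26 protons and 56 − 26 = 30 neutrons.
Total constituent mass: 26 × 1.007276 + 30 × 1.0086649 = 56.4491230 u
The mass defect is 56.4491230 − 55.920673 = 0.5284500 u.
Binding energy = Δm·c² = 0.5284500 × 931.494 MeV/u = 492.248 MeV

492 MeV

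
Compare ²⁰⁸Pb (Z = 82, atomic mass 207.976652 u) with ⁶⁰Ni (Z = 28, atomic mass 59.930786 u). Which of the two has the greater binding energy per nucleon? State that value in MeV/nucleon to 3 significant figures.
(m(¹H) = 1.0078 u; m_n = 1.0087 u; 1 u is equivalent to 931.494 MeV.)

⁶⁰Ni; 8.79 MeV/nucleon

²⁰⁸Pb: Σm = 82(1.0078) + 126(1.0087) = 209.7358 u; Δm = 1.759148 u; E_B = 1638.6 MeV; E_B/A = 7.878 MeV
⁶⁰Ni: Σm = 28(1.0078) + 32(1.0087) = 60.4968 u; Δm = 0.566014 u; E_B = 527.24 MeV; E_B/A = 8.787 MeV
⁶⁰Ni has the higher binding energy per nucleon, so it is the more tightly bound nucleus.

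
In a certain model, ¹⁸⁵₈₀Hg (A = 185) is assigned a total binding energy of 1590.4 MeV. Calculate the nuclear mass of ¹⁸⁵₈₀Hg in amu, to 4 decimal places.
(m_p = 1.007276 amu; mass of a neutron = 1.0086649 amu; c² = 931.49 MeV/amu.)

184.7845 amu

Mass defect = 1590.4 MeV / (931.49 MeV/amu) = 1.707372 amu
Constituent mass = 80(1.007276) + 105(1.0086649) = 186.4918945 amu
Nuclear mass = 186.4918945 − 1.707372 = 184.7845225 amu ≈ 184.7845 amu (to 4 decimal places)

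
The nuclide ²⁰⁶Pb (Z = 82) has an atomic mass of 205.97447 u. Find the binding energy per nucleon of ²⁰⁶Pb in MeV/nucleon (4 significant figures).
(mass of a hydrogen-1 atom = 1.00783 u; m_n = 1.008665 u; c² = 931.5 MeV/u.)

With 82 protons and 124 neutrons (A = 206):
Σm = 82·m(¹H) + 124·m_n = 82.64206 + 125.074460 = 207.716520 u
Mass defect Δm = 207.716520 − 205.97447 = 1.742050 u
Binding energy = Δm·c² = 1.742050 × 931.5 MeV/u = 1622.72 MeV
Per nucleon: 1622.72 / 206 = 7.877 MeV

7.877 MeV/nucleon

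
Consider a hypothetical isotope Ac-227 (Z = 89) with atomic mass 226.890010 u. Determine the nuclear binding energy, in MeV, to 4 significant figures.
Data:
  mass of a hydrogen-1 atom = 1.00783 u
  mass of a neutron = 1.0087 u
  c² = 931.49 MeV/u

1870 MeV

Mass of separated nucleons = 89(1.00783) + 138(1.0087) = 89.69687 + 139.2006 = 228.89747 u
Δm = 228.89747 − 226.890010 = 2.007460 u
E_B = 2.007460 × 931.49 = 1869.93 MeV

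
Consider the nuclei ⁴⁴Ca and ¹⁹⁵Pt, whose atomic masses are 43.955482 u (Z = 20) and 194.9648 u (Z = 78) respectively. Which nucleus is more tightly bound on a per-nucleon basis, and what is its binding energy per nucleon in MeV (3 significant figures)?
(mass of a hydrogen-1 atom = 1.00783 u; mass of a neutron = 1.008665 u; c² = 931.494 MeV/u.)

⁴⁴Ca: Σm = 20(1.00783) + 24(1.008665) = 44.364560 u; Δm = 0.409078 u; E_B = 381.05 MeV; E_B/A = 8.660 MeV
¹⁹⁵Pt: Σm = 78(1.00783) + 117(1.008665) = 196.624545 u; Δm = 1.659745 u; E_B = 1546.0 MeV; E_B/A = 7.928 MeV
⁴⁴Ca has the higher binding energy per nucleon, so it is the more tightly bound nucleus.

⁴⁴Ca; 8.66 MeV/nucleon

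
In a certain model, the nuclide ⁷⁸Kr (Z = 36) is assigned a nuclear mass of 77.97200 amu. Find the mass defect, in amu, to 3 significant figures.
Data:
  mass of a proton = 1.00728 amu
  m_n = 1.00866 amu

0.654 amu

Total constituent mass: 36 × 1.00728 + 42 × 1.00866 = 78.62580 amu
Mass defect Δm = 78.62580 − 77.97200 = 0.65380 amu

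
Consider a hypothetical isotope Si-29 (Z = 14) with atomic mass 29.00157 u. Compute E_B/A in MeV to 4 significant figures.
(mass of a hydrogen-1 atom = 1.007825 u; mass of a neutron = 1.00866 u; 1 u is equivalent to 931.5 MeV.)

7.641 MeV/nucleon

Mass of separated nucleons = 14(1.007825) + 15(1.00866) = 14.109550 + 15.12990 = 29.239450 u
Δm = 29.239450 − 29.00157 = 0.237880 u
Binding energy = Δm·c² = 0.237880 × 931.5 MeV/u = 221.585 MeV
Per nucleon: 221.585 / 29 = 7.641 MeV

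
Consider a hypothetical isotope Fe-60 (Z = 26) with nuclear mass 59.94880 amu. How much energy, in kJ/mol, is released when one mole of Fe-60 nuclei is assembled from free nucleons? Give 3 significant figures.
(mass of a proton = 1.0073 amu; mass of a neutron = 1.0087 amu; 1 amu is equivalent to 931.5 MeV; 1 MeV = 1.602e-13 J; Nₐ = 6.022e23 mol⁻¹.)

The nucleus contains 26 protons and 60 − 26 = 34 neutrons.
Σm = 26·m_p + 34·m_n = 26.1898 + 34.2958 = 60.4856 amu
Mass defect Δm = 60.4856 − 59.94880 = 0.53680 amu
E_B = 0.53680 × 931.5 = 500.029 MeV
Per nucleus in joules: 500.029 MeV × 1.602e-13 J/MeV = 8.0105e-11 J
Per mole: 8.0105e-11 J × 6.022e23 mol⁻¹ = 4.8239e+13 J/mol

4.82e+10 kJ/mol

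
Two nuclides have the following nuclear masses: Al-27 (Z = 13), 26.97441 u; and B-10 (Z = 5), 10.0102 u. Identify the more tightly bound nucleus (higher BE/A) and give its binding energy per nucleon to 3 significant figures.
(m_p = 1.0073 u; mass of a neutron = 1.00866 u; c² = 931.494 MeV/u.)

Al-27; 8.34 MeV/nucleon

Al-27: Σm = 13(1.0073) + 14(1.00866) = 27.21614 u; Δm = 0.24173 u; E_B = 225.17 MeV; E_B/A = 8.340 MeV
B-10: Σm = 5(1.0073) + 5(1.00866) = 10.07980 u; Δm = 0.06960 u; E_B = 64.832 MeV; E_B/A = 6.483 MeV
Al-27 has the higher binding energy per nucleon, so it is the more tightly bound nucleus.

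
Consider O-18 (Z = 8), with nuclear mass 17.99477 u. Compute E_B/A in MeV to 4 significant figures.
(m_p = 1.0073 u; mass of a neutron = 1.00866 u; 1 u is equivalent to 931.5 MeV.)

The nucleus contains 8 protons and 18 − 8 = 10 neutrons.
Mass of separated nucleons = 8(1.0073) + 10(1.00866) = 8.0584 + 10.08660 = 18.14500 u
Δm = 18.14500 − 17.99477 = 0.15023 u
E_B = 0.15023 × 931.5 = 139.939 MeV
Dividing by A = 18 gives 7.774 MeV per nucleon.

7.774 MeV/nucleon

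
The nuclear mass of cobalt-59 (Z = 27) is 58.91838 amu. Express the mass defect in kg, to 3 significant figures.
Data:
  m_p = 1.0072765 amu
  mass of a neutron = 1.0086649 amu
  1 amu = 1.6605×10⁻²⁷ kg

9.22e-28 kg

Σm = 27·m_p + 32·m_n = 27.1964655 + 32.2772768 = 59.4737423 amu
The mass defect is 59.4737423 − 58.91838 = 0.5553623 amu.
In SI units: 0.5553623 amu × 1.6605×10⁻²⁷ kg/amu = 9.2218e-28 kg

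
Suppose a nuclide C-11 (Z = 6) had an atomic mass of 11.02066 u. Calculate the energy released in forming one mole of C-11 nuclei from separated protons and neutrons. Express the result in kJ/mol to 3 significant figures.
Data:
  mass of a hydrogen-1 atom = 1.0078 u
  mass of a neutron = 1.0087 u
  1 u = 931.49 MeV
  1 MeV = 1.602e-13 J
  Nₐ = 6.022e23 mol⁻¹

With 6 protons and 5 neutrons (A = 11):
Mass of separated nucleons = 6(1.0078) + 5(1.0087) = 6.0468 + 5.0435 = 11.0903 u
Δm = 11.0903 − 11.02066 = 0.06964 u
E_B = 0.06964 × 931.49 = 64.8690 MeV
Per nucleus in joules: 64.8690 MeV × 1.602e-13 J/MeV = 1.0392e-11 J
Per mole: 1.0392e-11 J × 6.022e23 mol⁻¹ = 6.2581e+12 J/mol

6.26e+09 kJ/mol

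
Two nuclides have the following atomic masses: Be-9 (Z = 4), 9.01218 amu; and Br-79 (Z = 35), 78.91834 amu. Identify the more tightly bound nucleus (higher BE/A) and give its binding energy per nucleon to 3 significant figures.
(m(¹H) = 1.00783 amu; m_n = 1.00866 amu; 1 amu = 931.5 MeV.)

Be-9: Σm = 4(1.00783) + 5(1.00866) = 9.07462 amu; Δm = 0.06244 amu; E_B = 58.163 MeV; E_B/A = 6.463 MeV
Br-79: Σm = 35(1.00783) + 44(1.00866) = 79.65509 amu; Δm = 0.73675 amu; E_B = 686.28 MeV; E_B/A = 8.687 MeV
Br-79 has the higher binding energy per nucleon, so it is the more tightly bound nucleus.

Br-79; 8.69 MeV/nucleon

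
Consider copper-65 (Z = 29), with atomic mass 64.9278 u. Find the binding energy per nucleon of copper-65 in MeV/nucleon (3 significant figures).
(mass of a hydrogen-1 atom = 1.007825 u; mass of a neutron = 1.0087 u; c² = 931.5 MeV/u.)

8.78 MeV/nucleon

Z = 29, so N = A − Z = 65 − 29 = 36.
Total constituent mass: 29 × 1.007825 + 36 × 1.0087 = 65.540125 u
The mass defect is 65.540125 − 64.9278 = 0.612325 u.
Binding energy = Δm·c² = 0.612325 × 931.5 MeV/u = 570.381 MeV
Per nucleon: 570.381 / 65 = 8.775 MeV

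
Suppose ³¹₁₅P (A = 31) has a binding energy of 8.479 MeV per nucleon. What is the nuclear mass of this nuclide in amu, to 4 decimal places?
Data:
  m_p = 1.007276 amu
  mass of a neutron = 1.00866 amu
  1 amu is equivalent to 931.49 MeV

30.9655 amu

Total binding energy = 31 × 8.479 = 262.849 MeV
Mass defect = 262.849 MeV / (931.49 MeV/amu) = 0.282181 amu
Constituent mass = 15(1.007276) + 16(1.00866) = 31.247700 amu
Nuclear mass = 31.247700 − 0.282181 = 30.965519 amu ≈ 30.9655 amu (to 4 decimal places)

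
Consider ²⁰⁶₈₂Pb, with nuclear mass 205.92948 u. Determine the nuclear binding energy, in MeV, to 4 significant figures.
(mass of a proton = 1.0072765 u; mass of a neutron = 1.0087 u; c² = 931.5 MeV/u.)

1626 MeV

Σm = 82·m_p + 124·m_n = 82.5966730 + 125.0788 = 207.6754730 u
The mass defect is 207.6754730 − 205.92948 = 1.7459930 u.
E_B = 1.7459930 × 931.5 = 1626.39 MeV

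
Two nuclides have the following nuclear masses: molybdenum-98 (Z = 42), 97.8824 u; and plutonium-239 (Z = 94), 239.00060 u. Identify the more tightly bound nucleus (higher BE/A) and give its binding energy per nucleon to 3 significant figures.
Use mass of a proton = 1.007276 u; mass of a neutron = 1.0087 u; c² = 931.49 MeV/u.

molybdenum-98: Σm = 42(1.007276) + 56(1.0087) = 98.792792 u; Δm = 0.910392 u; E_B = 848.02 MeV; E_B/A = 8.653 MeV
plutonium-239: Σm = 94(1.007276) + 145(1.0087) = 240.945444 u; Δm = 1.944844 u; E_B = 1811.6 MeV; E_B/A = 7.580 MeV
molybdenum-98 has the higher binding energy per nucleon, so it is the more tightly bound nucleus.

molybdenum-98; 8.65 MeV/nucleon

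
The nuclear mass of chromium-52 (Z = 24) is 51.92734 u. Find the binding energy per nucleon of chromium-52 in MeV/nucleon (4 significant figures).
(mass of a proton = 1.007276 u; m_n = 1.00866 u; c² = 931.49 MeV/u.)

The nucleus contains 24 protons and 52 − 24 = 28 neutrons.
Total constituent mass: 24 × 1.007276 + 28 × 1.00866 = 52.417104 u
The mass defect is 52.417104 − 51.92734 = 0.489764 u.
Converting to energy: 0.489764 u × 931.49 MeV/u = 456.210 MeV
Per nucleon: 456.210 / 52 = 8.773 MeV

8.773 MeV/nucleon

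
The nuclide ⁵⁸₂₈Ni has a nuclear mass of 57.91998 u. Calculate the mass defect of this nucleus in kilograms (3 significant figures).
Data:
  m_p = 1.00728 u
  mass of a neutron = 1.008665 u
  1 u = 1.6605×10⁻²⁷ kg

9.03e-28 kg

Z = 28, so N = A − Z = 58 − 28 = 30.
Σm = 28·m_p + 30·m_n = 28.20384 + 30.259950 = 58.463790 u
Δm = 58.463790 − 57.91998 = 0.543810 u
In SI units: 0.543810 u × 1.6605×10⁻²⁷ kg/u = 9.0300e-28 kg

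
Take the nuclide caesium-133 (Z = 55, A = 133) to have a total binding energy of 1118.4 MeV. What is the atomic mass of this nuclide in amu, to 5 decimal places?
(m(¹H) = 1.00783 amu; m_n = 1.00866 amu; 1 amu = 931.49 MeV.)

Mass defect = 1118.4 MeV / (931.49 MeV/amu) = 1.2006570 amu
Constituent mass = 55(1.00783) + 78(1.00866) = 134.10613 amu
Atomic mass = 134.10613 − 1.2006570 = 132.9054730 amu ≈ 132.90547 amu (to 5 decimal places)

132.90547 amu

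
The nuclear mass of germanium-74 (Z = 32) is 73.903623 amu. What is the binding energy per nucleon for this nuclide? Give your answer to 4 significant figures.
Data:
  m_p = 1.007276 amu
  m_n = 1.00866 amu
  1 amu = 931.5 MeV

8.722 MeV/nucleon

Mass of separated nucleons = 32(1.007276) + 42(1.00866) = 32.232832 + 42.36372 = 74.596552 amu
Δm = 74.596552 − 73.903623 = 0.692929 amu
Binding energy = Δm·c² = 0.692929 × 931.5 MeV/amu = 645.463 MeV
Per nucleon: 645.463 / 74 = 8.722 MeV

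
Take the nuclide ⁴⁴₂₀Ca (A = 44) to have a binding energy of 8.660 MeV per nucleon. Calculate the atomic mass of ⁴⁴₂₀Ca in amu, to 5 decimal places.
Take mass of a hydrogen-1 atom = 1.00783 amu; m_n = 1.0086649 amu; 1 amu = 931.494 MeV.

43.95549 amu

Total binding energy = 44 × 8.660 = 381.040 MeV
Mass defect = 381.040 MeV / (931.494 MeV/amu) = 0.4090633 amu
Constituent mass = 20(1.00783) + 24(1.0086649) = 44.3645576 amu
Atomic mass = 44.3645576 − 0.4090633 = 43.9554943 amu ≈ 43.95549 amu (to 5 decimal places)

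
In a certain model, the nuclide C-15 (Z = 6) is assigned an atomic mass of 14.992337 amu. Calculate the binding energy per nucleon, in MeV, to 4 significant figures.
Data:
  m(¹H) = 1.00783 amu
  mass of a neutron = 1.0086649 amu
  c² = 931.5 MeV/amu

Σm = 6·m(¹H) + 9·m_n = 6.04698 + 9.0779841 = 15.1249641 amu
Δm = 15.1249641 − 14.992337 = 0.1326271 amu
E_B = 0.1326271 × 931.5 = 123.542 MeV
BE/A = 123.542 MeV / 15 = 8.236 MeV/nucleon

8.236 MeV/nucleon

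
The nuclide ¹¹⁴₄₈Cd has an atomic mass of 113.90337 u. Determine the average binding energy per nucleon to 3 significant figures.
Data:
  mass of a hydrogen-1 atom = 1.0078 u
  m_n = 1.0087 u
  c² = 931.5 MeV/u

8.54 MeV/nucleon

Total constituent mass: 48 × 1.0078 + 66 × 1.0087 = 114.9486 u
Mass defect Δm = 114.9486 − 113.90337 = 1.04523 u
Converting to energy: 1.04523 u × 931.5 MeV/u = 973.632 MeV
Dividing by A = 114 gives 8.541 MeV per nucleon.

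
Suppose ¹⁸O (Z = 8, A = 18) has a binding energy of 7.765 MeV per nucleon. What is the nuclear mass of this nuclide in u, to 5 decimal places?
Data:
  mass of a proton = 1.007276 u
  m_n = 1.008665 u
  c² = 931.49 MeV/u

17.99481 u

Total binding energy = 18 × 7.765 = 139.770 MeV
Mass defect = 139.770 MeV / (931.49 MeV/u) = 0.1500499 u
Constituent mass = 8(1.007276) + 10(1.008665) = 18.144858 u
Nuclear mass = 18.144858 − 0.1500499 = 17.9948081 u ≈ 17.99481 u (to 5 decimal places)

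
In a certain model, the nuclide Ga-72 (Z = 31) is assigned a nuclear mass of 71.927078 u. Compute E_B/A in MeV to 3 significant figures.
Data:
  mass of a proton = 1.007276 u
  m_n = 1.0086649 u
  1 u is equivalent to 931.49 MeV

8.46 MeV/nucleon

Total constituent mass: 31 × 1.007276 + 41 × 1.0086649 = 72.5808169 u
Δm = 72.5808169 − 71.927078 = 0.6537389 u
Converting to energy: 0.6537389 u × 931.49 MeV/u = 608.951 MeV
BE/A = 608.951 MeV / 72 = 8.458 MeV/nucleon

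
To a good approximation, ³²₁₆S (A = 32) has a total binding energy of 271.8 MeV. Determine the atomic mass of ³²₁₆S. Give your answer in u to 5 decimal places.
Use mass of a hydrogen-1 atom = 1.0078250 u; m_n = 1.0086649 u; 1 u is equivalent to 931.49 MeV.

31.97205 u

Mass defect = 271.8 MeV / (931.49 MeV/u) = 0.2917906 u
Constituent mass = 16(1.0078250) + 16(1.0086649) = 32.2638384 u
Atomic mass = 32.2638384 − 0.2917906 = 31.9720478 u ≈ 31.97205 u (to 5 decimal places)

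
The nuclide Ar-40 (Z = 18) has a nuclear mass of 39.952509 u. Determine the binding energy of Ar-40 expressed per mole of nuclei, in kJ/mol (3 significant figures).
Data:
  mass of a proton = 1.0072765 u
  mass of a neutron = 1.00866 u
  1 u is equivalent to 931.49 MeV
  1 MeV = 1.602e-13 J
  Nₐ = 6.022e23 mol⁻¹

Z = 18, so N = A − Z = 40 − 18 = 22.
Mass of separated nucleons = 18(1.0072765) + 22(1.00866) = 18.1309770 + 22.19052 = 40.3214970 u
The mass defect is 40.3214970 − 39.952509 = 0.3689880 u.
Converting to energy: 0.3689880 u × 931.49 MeV/u = 343.709 MeV
Per nucleus in joules: 343.709 MeV × 1.602e-13 J/MeV = 5.5062e-11 J
Per mole: 5.5062e-11 J × 6.022e23 mol⁻¹ = 3.3158e+13 J/mol

3.32e+10 kJ/mol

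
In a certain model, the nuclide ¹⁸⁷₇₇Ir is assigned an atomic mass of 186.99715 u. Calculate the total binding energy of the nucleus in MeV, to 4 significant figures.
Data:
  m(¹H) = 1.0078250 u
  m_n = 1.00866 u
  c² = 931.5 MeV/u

The nucleus contains 77 protons and 187 − 77 = 110 neutrons.
Mass of separated nucleons = 77(1.0078250) + 110(1.00866) = 77.6025250 + 110.95260 = 188.5551250 u
The mass defect is 188.5551250 − 186.99715 = 1.5579750 u.
Converting to energy: 1.5579750 u × 931.5 MeV/u = 1451.25 MeV

1451 MeV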